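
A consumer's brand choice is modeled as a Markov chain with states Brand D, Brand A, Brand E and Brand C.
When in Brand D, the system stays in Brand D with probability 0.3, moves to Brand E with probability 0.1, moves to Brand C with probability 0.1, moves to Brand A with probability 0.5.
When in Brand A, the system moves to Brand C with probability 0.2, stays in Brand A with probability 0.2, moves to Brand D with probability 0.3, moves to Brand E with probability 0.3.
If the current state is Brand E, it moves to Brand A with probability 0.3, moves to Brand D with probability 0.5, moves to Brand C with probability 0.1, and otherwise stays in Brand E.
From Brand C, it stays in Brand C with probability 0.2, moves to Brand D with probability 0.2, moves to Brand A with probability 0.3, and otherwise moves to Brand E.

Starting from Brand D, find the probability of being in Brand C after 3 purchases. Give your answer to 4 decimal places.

Propagate the distribution vector 3 purchases from Brand D.
After 0 purchases: (1.0000, 0.0000, 0.0000, 0.0000)
After 1 purchase: (0.3000, 0.5000, 0.1000, 0.1000)
After 2 purchases: (0.3100, 0.3100, 0.2200, 0.1600)
After 3 purchases: (0.3280, 0.3310, 0.1940, 0.1470)
P(in Brand C after 3 purchases) = 0.1470

0.1470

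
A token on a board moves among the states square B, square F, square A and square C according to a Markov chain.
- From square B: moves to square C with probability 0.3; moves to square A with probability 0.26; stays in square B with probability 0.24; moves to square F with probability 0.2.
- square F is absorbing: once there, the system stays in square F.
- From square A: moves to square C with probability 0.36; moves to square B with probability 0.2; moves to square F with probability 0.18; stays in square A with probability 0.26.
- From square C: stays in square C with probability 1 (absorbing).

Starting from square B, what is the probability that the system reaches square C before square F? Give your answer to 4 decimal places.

Let h(s) be the probability of absorption at square C starting from transient state s. Then h(square C) = 1 and h(square F) = 0. By first-step analysis:
h(square B) = 0.24·h(square B) + 0.2·0 + 0.26·h(square A) + 0.3·1
h(square A) = 0.2·h(square B) + 0.18·0 + 0.26·h(square A) + 0.36·1
Solving: h(square B) = 0.6183, h(square A) = 0.6536.
Starting from square B, the probability is 0.6183.

0.6183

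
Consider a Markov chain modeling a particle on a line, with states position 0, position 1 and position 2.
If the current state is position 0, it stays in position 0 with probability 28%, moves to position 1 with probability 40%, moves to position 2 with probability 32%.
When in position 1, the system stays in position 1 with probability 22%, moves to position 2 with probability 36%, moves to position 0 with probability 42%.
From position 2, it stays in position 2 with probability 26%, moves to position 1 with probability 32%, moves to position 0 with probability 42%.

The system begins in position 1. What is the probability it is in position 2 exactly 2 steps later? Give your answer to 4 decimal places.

Sum over the intermediate state after 1 step:
P = P(position 1→position 0)·P(position 0→position 2) + P(position 1→position 1)·P(position 1→position 2) + P(position 1→position 2)·P(position 2→position 2)
  = 0.42×0.32 + 0.22×0.36 + 0.36×0.26
  = 0.1344 + 0.0792 + 0.0936 = 0.3072

0.3072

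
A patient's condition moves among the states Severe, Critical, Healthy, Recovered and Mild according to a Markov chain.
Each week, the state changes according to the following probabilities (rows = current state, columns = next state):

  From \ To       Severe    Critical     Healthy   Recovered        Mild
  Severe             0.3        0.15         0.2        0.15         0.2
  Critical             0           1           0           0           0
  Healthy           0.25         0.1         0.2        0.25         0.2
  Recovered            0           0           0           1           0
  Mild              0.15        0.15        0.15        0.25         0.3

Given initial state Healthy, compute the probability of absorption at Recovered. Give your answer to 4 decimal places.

Let h(s) be the probability of absorption at Recovered starting from transient state s. Then h(Recovered) = 1 and h(Critical) = 0. By first-step analysis:
h(Severe) = 0.3·h(Severe) + 0.15·0 + 0.2·h(Healthy) + 0.15·1 + 0.2·h(Mild)
h(Healthy) = 0.25·h(Severe) + 0.1·0 + 0.2·h(Healthy) + 0.25·1 + 0.2·h(Mild)
h(Mild) = 0.15·h(Severe) + 0.15·0 + 0.15·h(Healthy) + 0.25·1 + 0.3·h(Mild)
Solving: h(Severe) = 0.5762, h(Healthy) = 0.6474, h(Mild) = 0.6193.
Starting from Healthy, the probability is 0.6474.

0.6474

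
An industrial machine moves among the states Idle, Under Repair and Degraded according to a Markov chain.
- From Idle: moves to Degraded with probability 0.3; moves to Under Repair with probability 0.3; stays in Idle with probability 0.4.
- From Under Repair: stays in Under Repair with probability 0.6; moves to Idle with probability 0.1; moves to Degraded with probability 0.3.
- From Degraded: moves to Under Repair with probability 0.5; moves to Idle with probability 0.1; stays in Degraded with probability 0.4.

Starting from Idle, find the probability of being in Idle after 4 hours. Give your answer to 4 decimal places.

0.1498

Propagate the distribution vector 4 hours from Idle.
After 0 hours: (1.0000, 0.0000, 0.0000)
After 1 hour: (0.4000, 0.3000, 0.3000)
After 2 hours: (0.2200, 0.4500, 0.3300)
After 3 hours: (0.1660, 0.5010, 0.3330)
After 4 hours: (0.1498, 0.5169, 0.3333)
P(in Idle after 4 hours) = 0.1498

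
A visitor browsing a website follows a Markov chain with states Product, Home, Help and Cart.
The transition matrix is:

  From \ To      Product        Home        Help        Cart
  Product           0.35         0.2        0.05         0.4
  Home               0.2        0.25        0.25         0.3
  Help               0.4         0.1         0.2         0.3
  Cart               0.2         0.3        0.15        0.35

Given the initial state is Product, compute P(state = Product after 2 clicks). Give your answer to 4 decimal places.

Propagate the distribution vector 2 clicks from Product.
After 0 clicks: (1.0000, 0.0000, 0.0000, 0.0000)
After 1 click: (0.3500, 0.2000, 0.0500, 0.4000)
After 2 clicks: (0.2625, 0.2450, 0.1375, 0.3550)
P(in Product after 2 clicks) = 0.2625

0.2625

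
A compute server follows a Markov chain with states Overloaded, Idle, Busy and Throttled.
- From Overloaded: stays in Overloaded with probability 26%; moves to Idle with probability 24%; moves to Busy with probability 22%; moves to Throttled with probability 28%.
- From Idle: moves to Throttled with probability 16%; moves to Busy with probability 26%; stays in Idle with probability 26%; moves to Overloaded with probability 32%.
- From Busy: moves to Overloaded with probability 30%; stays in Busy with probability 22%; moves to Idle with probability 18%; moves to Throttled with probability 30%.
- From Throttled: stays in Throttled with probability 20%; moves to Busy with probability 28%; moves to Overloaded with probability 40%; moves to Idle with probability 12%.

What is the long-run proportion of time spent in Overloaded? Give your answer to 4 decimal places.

0.3155

Let the stationary distribution be π with π = πP and π_1 + π_2 + π_3 + π_4 = 1.
π_1 = 0.26·π_1 + 0.32·π_2 + 0.3·π_3 + 0.4·π_4
π_2 = 0.24·π_1 + 0.26·π_2 + 0.18·π_3 + 0.12·π_4
π_3 = 0.22·π_1 + 0.26·π_2 + 0.22·π_3 + 0.28·π_4
Solving with the normalization constraint gives π = (0.3155, 0.2005, 0.2425, 0.2415).
So the stationary probability of Overloaded is 0.3155.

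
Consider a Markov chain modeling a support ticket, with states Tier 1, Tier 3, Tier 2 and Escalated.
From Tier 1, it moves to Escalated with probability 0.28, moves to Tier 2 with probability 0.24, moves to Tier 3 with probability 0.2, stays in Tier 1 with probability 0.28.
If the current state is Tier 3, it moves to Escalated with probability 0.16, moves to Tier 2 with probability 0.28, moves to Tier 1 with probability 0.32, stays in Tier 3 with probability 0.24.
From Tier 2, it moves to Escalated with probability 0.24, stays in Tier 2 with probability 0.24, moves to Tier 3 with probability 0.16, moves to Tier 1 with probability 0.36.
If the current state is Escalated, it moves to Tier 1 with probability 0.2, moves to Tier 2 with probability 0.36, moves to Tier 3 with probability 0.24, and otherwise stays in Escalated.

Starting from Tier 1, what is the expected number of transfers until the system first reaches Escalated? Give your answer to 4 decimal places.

4.0597

Let t(s) be the expected number of transfers to first reach Escalated from state s, with t(Escalated) = 0. Conditioning on the first transfer:
t(Tier 1) = 1 + 0.28·t(Tier 1) + 0.2·t(Tier 3) + 0.24·t(Tier 2)
t(Tier 3) = 1 + 0.32·t(Tier 1) + 0.24·t(Tier 3) + 0.28·t(Tier 2)
t(Tier 2) = 1 + 0.36·t(Tier 1) + 0.16·t(Tier 3) + 0.24·t(Tier 2)
Solving: t(Tier 1) = 4.0597, t(Tier 3) = 4.5731, t(Tier 2) = 4.2016.
Expected transfers from Tier 1 to Escalated: 4.0597.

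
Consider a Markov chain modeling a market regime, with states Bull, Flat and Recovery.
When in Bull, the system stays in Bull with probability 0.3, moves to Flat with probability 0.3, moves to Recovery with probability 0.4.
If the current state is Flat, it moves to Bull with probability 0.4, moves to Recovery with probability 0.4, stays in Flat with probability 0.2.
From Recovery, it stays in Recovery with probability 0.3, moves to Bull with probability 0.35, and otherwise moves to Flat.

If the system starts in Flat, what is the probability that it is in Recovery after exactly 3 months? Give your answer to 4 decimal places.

Propagate the distribution vector 3 months from Flat.
After 0 months: (0.0000, 1.0000, 0.0000)
After 1 month: (0.4000, 0.2000, 0.4000)
After 2 months: (0.3400, 0.3000, 0.3600)
After 3 months: (0.3480, 0.2880, 0.3640)
P(in Recovery after 3 months) = 0.3640

0.3640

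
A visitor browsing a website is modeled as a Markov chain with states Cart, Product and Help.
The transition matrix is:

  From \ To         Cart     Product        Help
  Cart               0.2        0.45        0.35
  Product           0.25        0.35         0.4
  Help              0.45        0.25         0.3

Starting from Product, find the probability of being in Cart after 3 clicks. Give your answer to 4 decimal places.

Propagate the distribution vector 3 clicks from Product.
After 0 clicks: (0.0000, 1.0000, 0.0000)
After 1 click: (0.2500, 0.3500, 0.4000)
After 2 clicks: (0.3175, 0.3350, 0.3475)
After 3 clicks: (0.3036, 0.3470, 0.3494)
P(in Cart after 3 clicks) = 0.3036

0.3036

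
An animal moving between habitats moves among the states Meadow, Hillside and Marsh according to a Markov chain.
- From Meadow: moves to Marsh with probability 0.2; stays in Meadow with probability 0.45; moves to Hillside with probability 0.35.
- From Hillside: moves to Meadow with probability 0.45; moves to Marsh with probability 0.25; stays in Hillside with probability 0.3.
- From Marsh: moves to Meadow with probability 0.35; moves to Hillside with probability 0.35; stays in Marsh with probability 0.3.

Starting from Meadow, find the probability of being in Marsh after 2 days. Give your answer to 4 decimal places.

Sum over the intermediate state after 1 day:
P = P(Meadow→Meadow)·P(Meadow→Marsh) + P(Meadow→Hillside)·P(Hillside→Marsh) + P(Meadow→Marsh)·P(Marsh→Marsh)
  = 0.45×0.2 + 0.35×0.25 + 0.2×0.3
  = 0.0900 + 0.0875 + 0.0600 = 0.2375

0.2375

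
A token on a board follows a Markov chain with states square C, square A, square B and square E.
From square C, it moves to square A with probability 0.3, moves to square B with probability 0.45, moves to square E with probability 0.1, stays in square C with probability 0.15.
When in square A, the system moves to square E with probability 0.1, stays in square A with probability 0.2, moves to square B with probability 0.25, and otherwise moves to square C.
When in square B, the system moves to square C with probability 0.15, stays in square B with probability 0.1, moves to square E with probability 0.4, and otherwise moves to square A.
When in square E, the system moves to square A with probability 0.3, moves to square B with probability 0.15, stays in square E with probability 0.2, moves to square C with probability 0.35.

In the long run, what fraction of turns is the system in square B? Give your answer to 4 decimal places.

Let the stationary distribution be π with π = πP and π_1 + π_2 + π_3 + π_4 = 1.
π_1 = 0.15·π_1 + 0.45·π_2 + 0.15·π_3 + 0.35·π_4
π_2 = 0.3·π_1 + 0.2·π_2 + 0.35·π_3 + 0.3·π_4
π_3 = 0.45·π_1 + 0.25·π_2 + 0.1·π_3 + 0.15·π_4
Solving with the normalization constraint gives π = (0.2740, 0.2840, 0.2482, 0.1938).
So the stationary probability of square B is 0.2482.

0.2482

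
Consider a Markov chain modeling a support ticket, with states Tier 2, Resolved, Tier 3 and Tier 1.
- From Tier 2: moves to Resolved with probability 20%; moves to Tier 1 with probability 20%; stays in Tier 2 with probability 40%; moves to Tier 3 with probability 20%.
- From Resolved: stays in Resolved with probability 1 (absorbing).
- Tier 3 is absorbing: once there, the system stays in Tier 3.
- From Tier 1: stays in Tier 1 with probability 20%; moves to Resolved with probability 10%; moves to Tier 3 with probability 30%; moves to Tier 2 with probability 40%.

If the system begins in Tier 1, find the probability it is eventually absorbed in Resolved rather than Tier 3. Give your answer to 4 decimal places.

Let h(s) be the probability of absorption at Resolved starting from transient state s. Then h(Resolved) = 1 and h(Tier 3) = 0. By first-step analysis:
h(Tier 2) = 0.4·h(Tier 2) + 0.2·1 + 0.2·0 + 0.2·h(Tier 1)
h(Tier 1) = 0.4·h(Tier 2) + 0.1·1 + 0.3·0 + 0.2·h(Tier 1)
Solving: h(Tier 2) = 0.4500, h(Tier 1) = 0.3500.
Starting from Tier 1, the probability is 0.3500.

0.3500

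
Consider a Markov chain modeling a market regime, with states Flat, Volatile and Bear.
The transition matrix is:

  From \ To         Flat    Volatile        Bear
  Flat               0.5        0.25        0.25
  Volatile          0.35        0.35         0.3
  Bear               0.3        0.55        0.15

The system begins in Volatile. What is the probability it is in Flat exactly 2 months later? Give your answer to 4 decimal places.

Sum over the intermediate state after 1 month:
P = P(Volatile→Flat)·P(Flat→Flat) + P(Volatile→Volatile)·P(Volatile→Flat) + P(Volatile→Bear)·P(Bear→Flat)
  = 0.35×0.5 + 0.35×0.35 + 0.3×0.3
  = 0.1750 + 0.1225 + 0.0900 = 0.3875

0.3875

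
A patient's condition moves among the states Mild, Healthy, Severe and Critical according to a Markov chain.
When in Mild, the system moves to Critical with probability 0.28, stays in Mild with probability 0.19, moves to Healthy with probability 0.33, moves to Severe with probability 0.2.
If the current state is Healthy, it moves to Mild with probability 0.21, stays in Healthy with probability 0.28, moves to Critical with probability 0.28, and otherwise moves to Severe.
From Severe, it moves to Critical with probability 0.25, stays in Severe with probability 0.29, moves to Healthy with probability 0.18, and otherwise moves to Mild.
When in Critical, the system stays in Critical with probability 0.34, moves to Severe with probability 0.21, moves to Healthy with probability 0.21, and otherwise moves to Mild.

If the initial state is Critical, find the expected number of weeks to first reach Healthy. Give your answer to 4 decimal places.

4.3161

Let t(s) be the expected number of weeks to first reach Healthy from state s, with t(Healthy) = 0. Conditioning on the first week:
t(Mild) = 1 + 0.19·t(Mild) + 0.2·t(Severe) + 0.28·t(Critical)
t(Severe) = 1 + 0.28·t(Mild) + 0.29·t(Severe) + 0.25·t(Critical)
t(Critical) = 1 + 0.24·t(Mild) + 0.21·t(Severe) + 0.34·t(Critical)
Solving: t(Mild) = 3.8217, t(Severe) = 4.4354, t(Critical) = 4.3161.
Expected weeks from Critical to Healthy: 4.3161.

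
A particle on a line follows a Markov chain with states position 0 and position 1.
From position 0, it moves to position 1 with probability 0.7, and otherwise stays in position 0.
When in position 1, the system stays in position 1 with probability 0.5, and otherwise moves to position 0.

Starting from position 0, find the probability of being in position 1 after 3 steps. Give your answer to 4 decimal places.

0.5880

Propagate the distribution vector 3 steps from position 0.
After 0 steps: (1.0000, 0.0000)
After 1 step: (0.3000, 0.7000)
After 2 steps: (0.4400, 0.5600)
After 3 steps: (0.4120, 0.5880)
P(in position 1 after 3 steps) = 0.5880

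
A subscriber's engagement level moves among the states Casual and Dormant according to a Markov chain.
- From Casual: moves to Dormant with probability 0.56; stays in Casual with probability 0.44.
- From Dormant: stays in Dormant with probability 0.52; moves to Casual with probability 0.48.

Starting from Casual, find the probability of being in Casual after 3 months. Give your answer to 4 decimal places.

Propagate the distribution vector 3 months from Casual.
After 0 months: (1.0000, 0.0000)
After 1 month: (0.4400, 0.5600)
After 2 months: (0.4624, 0.5376)
After 3 months: (0.4615, 0.5385)
P(in Casual after 3 months) = 0.4615

0.4615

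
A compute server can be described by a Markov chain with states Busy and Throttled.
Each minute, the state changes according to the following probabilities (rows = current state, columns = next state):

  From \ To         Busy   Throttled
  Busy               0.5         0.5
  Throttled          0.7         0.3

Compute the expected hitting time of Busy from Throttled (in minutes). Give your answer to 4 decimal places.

Let t(s) be the expected number of minutes to first reach Busy from state s, with t(Busy) = 0. Conditioning on the first minute:
t(Throttled) = 1 + 0.3·t(Throttled)
Solving: t(Throttled) = 1.4286.
Expected minutes from Throttled to Busy: 1.4286.

1.4286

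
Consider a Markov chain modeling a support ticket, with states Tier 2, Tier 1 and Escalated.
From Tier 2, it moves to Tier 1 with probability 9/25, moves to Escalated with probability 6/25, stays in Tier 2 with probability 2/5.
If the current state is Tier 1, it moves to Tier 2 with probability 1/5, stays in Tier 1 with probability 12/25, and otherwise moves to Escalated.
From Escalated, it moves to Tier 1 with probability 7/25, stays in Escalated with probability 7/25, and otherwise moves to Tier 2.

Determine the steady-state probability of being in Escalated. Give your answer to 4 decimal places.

Let the stationary distribution be π with π = πP and π_1 + π_2 + π_3 = 1.
π_1 = 0.4·π_1 + 0.2·π_2 + 0.44·π_3
π_2 = 0.36·π_1 + 0.48·π_2 + 0.28·π_3
Solving with the normalization constraint gives π = (0.3346, 0.3835, 0.2820).
So the stationary probability of Escalated is 0.2820.

0.2820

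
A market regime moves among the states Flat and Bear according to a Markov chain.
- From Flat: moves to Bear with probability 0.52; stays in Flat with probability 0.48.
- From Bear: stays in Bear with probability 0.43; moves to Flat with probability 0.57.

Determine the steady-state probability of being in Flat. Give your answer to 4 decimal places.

Let the stationary distribution be π with π = πP and π_1 + π_2 = 1.
π_1 = 0.48·π_1 + 0.57·π_2
Solving with the normalization constraint gives π = (0.5229, 0.4771).
So the stationary probability of Flat is 0.5229.

0.5229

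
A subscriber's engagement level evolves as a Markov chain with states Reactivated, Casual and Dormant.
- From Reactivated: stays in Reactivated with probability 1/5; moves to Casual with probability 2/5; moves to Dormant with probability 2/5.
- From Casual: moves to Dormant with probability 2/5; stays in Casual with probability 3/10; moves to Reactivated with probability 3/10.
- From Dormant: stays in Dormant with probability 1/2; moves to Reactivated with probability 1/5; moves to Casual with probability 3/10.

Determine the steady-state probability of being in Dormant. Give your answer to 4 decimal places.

0.4444

Let the stationary distribution be π with π = πP and π_1 + π_2 + π_3 = 1.
π_1 = 0.2·π_1 + 0.3·π_2 + 0.2·π_3
π_2 = 0.4·π_1 + 0.3·π_2 + 0.3·π_3
Solving with the normalization constraint gives π = (0.2323, 0.3232, 0.4444).
So the stationary probability of Dormant is 0.4444.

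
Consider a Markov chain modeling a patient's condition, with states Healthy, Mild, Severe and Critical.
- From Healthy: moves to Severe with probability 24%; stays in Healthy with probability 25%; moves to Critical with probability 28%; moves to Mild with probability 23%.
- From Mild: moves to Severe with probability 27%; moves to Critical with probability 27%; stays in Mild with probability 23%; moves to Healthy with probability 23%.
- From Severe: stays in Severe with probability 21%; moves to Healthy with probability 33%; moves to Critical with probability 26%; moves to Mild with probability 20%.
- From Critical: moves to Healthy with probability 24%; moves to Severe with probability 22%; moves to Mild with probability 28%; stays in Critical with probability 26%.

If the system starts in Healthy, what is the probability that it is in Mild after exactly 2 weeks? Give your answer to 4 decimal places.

0.2368

Propagate the distribution vector 2 weeks from Healthy.
After 0 weeks: (1.0000, 0.0000, 0.0000, 0.0000)
After 1 week: (0.2500, 0.2300, 0.2400, 0.2800)
After 2 weeks: (0.2618, 0.2368, 0.2341, 0.2673)
P(in Mild after 2 weeks) = 0.2368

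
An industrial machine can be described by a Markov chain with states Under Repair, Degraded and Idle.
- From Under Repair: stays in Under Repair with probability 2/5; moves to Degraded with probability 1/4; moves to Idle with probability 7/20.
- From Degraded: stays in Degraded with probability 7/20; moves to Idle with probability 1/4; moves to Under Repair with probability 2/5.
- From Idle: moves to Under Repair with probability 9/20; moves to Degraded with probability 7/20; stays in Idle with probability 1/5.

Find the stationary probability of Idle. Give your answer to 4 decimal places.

Let the stationary distribution be π with π = πP and π_1 + π_2 + π_3 = 1.
π_1 = 0.4·π_1 + 0.4·π_2 + 0.45·π_3
π_2 = 0.25·π_1 + 0.35·π_2 + 0.35·π_3
Solving with the normalization constraint gives π = (0.4139, 0.3086, 0.2775).
So the stationary probability of Idle is 0.2775.

0.2775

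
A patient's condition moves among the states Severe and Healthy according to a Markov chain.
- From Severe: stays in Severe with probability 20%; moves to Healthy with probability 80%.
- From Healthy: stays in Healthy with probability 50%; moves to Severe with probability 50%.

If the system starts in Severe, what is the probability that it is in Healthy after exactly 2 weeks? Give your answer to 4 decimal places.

Sum over the intermediate state after 1 week:
P = P(Severe→Severe)·P(Severe→Healthy) + P(Severe→Healthy)·P(Healthy→Healthy)
  = 0.2×0.8 + 0.8×0.5
  = 0.1600 + 0.4000 = 0.5600

0.5600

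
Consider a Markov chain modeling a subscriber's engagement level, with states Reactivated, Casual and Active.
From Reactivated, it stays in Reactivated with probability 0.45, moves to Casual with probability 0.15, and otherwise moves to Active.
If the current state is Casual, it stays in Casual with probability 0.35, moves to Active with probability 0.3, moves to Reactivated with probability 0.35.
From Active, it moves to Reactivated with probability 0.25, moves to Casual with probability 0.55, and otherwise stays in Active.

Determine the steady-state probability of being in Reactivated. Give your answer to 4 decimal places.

Let the stationary distribution be π with π = πP and π_1 + π_2 + π_3 = 1.
π_1 = 0.45·π_1 + 0.35·π_2 + 0.25·π_3
π_2 = 0.15·π_1 + 0.35·π_2 + 0.55·π_3
Solving with the normalization constraint gives π = (0.3550, 0.3400, 0.3050).
So the stationary probability of Reactivated is 0.3550.

0.3550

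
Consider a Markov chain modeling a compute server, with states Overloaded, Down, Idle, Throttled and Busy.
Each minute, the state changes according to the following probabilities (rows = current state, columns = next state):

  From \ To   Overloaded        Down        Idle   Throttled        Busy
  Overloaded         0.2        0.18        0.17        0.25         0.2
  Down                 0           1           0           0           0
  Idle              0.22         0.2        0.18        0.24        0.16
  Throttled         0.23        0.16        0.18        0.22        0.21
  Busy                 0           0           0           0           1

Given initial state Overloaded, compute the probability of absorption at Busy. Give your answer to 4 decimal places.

Let h(s) be the probability of absorption at Busy starting from transient state s. Then h(Busy) = 1 and h(Down) = 0. By first-step analysis:
h(Overloaded) = 0.2·h(Overloaded) + 0.18·0 + 0.17·h(Idle) + 0.25·h(Throttled) + 0.2·1
h(Idle) = 0.22·h(Overloaded) + 0.2·0 + 0.18·h(Idle) + 0.24·h(Throttled) + 0.16·1
h(Throttled) = 0.23·h(Overloaded) + 0.16·0 + 0.18·h(Idle) + 0.22·h(Throttled) + 0.21·1
Solving: h(Overloaded) = 0.5224, h(Idle) = 0.4924, h(Throttled) = 0.5369.
Starting from Overloaded, the probability is 0.5224.

0.5224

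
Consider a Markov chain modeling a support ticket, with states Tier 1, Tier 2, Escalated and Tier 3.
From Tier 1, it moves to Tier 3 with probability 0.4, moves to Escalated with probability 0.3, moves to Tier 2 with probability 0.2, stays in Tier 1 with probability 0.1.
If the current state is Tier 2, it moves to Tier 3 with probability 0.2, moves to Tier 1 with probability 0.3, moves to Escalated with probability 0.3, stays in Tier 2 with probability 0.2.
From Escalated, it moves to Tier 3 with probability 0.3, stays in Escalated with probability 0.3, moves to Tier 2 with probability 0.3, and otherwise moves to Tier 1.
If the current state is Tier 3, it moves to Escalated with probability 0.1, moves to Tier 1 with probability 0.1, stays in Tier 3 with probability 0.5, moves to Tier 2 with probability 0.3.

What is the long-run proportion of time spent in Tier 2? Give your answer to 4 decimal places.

0.2589

Let the stationary distribution be π with π = πP and π_1 + π_2 + π_3 + π_4 = 1.
π_1 = 0.1·π_1 + 0.3·π_2 + 0.1·π_3 + 0.1·π_4
π_2 = 0.2·π_1 + 0.2·π_2 + 0.3·π_3 + 0.3·π_4
π_3 = 0.3·π_1 + 0.3·π_2 + 0.3·π_3 + 0.1·π_4
Solving with the normalization constraint gives π = (0.1518, 0.2589, 0.2277, 0.3616).
So the stationary probability of Tier 2 is 0.2589.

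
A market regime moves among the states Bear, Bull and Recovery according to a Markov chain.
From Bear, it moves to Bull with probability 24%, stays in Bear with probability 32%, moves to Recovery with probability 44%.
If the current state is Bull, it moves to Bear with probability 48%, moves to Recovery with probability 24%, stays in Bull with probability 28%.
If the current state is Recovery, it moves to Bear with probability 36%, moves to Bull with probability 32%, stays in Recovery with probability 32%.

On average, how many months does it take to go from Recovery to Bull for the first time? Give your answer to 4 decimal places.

3.4211

Let t(s) be the expected number of months to first reach Bull from state s, with t(Bull) = 0. Conditioning on the first month:
t(Bear) = 1 + 0.32·t(Bear) + 0.44·t(Recovery)
t(Recovery) = 1 + 0.36·t(Bear) + 0.32·t(Recovery)
Solving: t(Bear) = 3.6842, t(Recovery) = 3.4211.
Expected months from Recovery to Bull: 3.4211.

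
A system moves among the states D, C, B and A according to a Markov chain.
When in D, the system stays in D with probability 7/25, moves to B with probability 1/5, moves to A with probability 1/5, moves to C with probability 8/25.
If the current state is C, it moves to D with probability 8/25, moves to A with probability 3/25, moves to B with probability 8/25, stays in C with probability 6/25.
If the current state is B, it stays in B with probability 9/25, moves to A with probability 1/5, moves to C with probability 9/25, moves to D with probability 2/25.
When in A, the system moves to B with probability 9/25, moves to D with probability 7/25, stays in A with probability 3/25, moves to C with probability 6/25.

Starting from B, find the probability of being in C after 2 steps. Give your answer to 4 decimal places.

0.2896

Propagate the distribution vector 2 steps from B.
After 0 steps: (0.0000, 0.0000, 1.0000, 0.0000)
After 1 step: (0.0800, 0.3600, 0.3600, 0.2000)
After 2 steps: (0.2224, 0.2896, 0.3328, 0.1552)
P(in C after 2 steps) = 0.2896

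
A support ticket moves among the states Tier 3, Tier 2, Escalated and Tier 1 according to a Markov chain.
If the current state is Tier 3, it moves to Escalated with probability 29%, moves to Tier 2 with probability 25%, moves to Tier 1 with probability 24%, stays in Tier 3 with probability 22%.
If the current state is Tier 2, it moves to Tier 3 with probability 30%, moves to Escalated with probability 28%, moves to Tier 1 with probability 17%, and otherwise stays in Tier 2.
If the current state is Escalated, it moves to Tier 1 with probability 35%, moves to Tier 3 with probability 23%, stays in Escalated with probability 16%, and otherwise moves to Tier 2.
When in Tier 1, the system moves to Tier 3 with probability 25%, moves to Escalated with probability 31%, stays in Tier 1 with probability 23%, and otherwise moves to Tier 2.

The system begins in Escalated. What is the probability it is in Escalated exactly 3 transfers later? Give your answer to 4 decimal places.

0.2568

Propagate the distribution vector 3 transfers from Escalated.
After 0 transfers: (0.0000, 0.0000, 1.0000, 0.0000)
After 1 transfer: (0.2300, 0.2600, 0.1600, 0.3500)
After 2 transfers: (0.2529, 0.2376, 0.2736, 0.2359)
After 3 transfers: (0.2488, 0.2433, 0.2568, 0.2511)
P(in Escalated after 3 transfers) = 0.2568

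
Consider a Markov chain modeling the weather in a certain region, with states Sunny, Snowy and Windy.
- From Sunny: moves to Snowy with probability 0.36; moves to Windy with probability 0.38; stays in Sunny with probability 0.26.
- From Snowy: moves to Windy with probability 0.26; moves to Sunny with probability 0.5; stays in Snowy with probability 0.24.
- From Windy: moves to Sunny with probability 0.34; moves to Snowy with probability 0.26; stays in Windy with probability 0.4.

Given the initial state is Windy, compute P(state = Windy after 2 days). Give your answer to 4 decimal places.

0.3568

Sum over the intermediate state after 1 day:
P = P(Windy→Sunny)·P(Sunny→Windy) + P(Windy→Snowy)·P(Snowy→Windy) + P(Windy→Windy)·P(Windy→Windy)
  = 0.34×0.38 + 0.26×0.26 + 0.4×0.4
  = 0.1292 + 0.0676 + 0.1600 = 0.3568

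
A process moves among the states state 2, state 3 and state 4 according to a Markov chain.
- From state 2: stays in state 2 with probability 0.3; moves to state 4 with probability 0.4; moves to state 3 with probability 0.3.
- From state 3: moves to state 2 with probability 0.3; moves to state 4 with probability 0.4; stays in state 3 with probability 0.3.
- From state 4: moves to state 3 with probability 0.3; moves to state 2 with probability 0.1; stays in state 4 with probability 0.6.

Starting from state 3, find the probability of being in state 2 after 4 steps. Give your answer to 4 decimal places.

Propagate the distribution vector 4 steps from state 3.
After 0 steps: (0.0000, 1.0000, 0.0000)
After 1 step: (0.3000, 0.3000, 0.4000)
After 2 steps: (0.2200, 0.3000, 0.4800)
After 3 steps: (0.2040, 0.3000, 0.4960)
After 4 steps: (0.2008, 0.3000, 0.4992)
P(in state 2 after 4 steps) = 0.2008

0.2008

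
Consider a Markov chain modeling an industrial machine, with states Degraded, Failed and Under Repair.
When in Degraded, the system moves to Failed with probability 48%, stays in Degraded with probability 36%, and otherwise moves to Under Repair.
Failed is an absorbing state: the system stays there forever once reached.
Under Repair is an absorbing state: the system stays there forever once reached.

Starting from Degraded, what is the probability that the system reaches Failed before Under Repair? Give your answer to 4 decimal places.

0.7500

Let h(s) be the probability of absorption at Failed starting from transient state s. Then h(Failed) = 1 and h(Under Repair) = 0. By first-step analysis:
h(Degraded) = 0.36·h(Degraded) + 0.48·1 + 0.16·0
Solving: h(Degraded) = 0.7500.
Starting from Degraded, the probability is 0.7500.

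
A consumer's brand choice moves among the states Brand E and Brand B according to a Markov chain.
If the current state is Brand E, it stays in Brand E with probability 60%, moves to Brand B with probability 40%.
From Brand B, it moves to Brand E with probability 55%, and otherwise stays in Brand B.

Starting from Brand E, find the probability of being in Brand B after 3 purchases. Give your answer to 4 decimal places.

0.4210

Propagate the distribution vector 3 purchases from Brand E.
After 0 purchases: (1.0000, 0.0000)
After 1 purchase: (0.6000, 0.4000)
After 2 purchases: (0.5800, 0.4200)
After 3 purchases: (0.5790, 0.4210)
P(in Brand B after 3 purchases) = 0.4210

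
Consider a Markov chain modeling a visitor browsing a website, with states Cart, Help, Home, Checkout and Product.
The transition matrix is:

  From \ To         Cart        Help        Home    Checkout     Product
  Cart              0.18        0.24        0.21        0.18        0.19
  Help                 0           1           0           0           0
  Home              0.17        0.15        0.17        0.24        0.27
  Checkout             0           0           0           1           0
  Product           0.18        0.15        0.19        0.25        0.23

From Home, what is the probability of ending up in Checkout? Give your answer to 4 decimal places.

0.5834

Let h(s) be the probability of absorption at Checkout starting from transient state s. Then h(Checkout) = 1 and h(Help) = 0. By first-step analysis:
h(Cart) = 0.18·h(Cart) + 0.24·0 + 0.21·h(Home) + 0.18·1 + 0.19·h(Product)
h(Home) = 0.17·h(Cart) + 0.15·0 + 0.17·h(Home) + 0.24·1 + 0.27·h(Product)
h(Product) = 0.18·h(Cart) + 0.15·0 + 0.19·h(Home) + 0.25·1 + 0.23·h(Product)
Solving: h(Cart) = 0.5048, h(Home) = 0.5834, h(Product) = 0.5866.
Starting from Home, the probability is 0.5834.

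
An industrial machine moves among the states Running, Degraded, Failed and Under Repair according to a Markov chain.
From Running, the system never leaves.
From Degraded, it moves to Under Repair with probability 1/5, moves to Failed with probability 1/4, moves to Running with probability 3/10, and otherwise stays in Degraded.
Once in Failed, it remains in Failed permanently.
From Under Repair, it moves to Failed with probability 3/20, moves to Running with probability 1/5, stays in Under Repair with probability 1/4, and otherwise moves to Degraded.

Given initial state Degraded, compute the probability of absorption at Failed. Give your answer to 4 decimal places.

Let h(s) be the probability of absorption at Failed starting from transient state s. Then h(Failed) = 1 and h(Running) = 0. By first-step analysis:
h(Degraded) = 0.3·0 + 0.25·h(Degraded) + 0.25·1 + 0.2·h(Under Repair)
h(Under Repair) = 0.2·0 + 0.4·h(Degraded) + 0.15·1 + 0.25·h(Under Repair)
Solving: h(Degraded) = 0.4508, h(Under Repair) = 0.4404.
Starting from Degraded, the probability is 0.4508.

0.4508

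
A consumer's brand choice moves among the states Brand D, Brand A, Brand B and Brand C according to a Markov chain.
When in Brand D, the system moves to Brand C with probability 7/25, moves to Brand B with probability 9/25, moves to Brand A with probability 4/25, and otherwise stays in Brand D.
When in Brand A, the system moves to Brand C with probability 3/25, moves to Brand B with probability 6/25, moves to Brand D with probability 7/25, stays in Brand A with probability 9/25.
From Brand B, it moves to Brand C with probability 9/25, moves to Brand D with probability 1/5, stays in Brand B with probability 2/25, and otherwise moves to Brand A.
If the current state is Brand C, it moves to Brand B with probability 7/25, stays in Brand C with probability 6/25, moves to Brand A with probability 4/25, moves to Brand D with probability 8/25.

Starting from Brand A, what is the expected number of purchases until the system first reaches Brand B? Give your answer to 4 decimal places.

Let t(s) be the expected number of purchases to first reach Brand B from state s, with t(Brand B) = 0. Conditioning on the first purchase:
t(Brand D) = 1 + 0.2·t(Brand D) + 0.16·t(Brand A) + 0.28·t(Brand C)
t(Brand A) = 1 + 0.28·t(Brand D) + 0.36·t(Brand A) + 0.12·t(Brand C)
t(Brand C) = 1 + 0.32·t(Brand D) + 0.16·t(Brand A) + 0.24·t(Brand C)
Solving: t(Brand D) = 3.1553, t(Brand A) = 3.5801, t(Brand C) = 3.3981.
Expected purchases from Brand A to Brand B: 3.5801.

3.5801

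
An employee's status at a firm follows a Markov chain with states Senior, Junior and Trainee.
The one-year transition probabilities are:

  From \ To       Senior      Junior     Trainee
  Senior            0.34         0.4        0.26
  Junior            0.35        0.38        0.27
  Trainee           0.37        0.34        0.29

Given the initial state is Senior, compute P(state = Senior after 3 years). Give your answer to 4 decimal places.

Propagate the distribution vector 3 years from Senior.
After 0 years: (1.0000, 0.0000, 0.0000)
After 1 year: (0.3400, 0.4000, 0.2600)
After 2 years: (0.3518, 0.3764, 0.2718)
After 3 years: (0.3519, 0.3762, 0.2719)
P(in Senior after 3 years) = 0.3519

0.3519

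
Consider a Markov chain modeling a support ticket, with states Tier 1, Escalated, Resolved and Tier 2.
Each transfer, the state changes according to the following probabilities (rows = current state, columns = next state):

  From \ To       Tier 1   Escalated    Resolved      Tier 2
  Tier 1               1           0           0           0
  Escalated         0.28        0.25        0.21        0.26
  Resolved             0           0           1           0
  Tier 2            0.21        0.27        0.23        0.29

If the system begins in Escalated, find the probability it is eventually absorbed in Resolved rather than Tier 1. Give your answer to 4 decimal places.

0.4519

Let h(s) be the probability of absorption at Resolved starting from transient state s. Then h(Resolved) = 1 and h(Tier 1) = 0. By first-step analysis:
h(Escalated) = 0.28·0 + 0.25·h(Escalated) + 0.21·1 + 0.26·h(Tier 2)
h(Tier 2) = 0.21·0 + 0.27·h(Escalated) + 0.23·1 + 0.29·h(Tier 2)
Solving: h(Escalated) = 0.4519, h(Tier 2) = 0.4958.
Starting from Escalated, the probability is 0.4519.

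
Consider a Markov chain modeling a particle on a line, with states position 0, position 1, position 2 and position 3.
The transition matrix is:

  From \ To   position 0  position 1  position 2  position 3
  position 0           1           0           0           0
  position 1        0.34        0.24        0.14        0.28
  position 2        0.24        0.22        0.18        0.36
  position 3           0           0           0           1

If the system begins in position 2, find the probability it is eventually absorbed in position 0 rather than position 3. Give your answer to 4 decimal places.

Let h(s) be the probability of absorption at position 0 starting from transient state s. Then h(position 0) = 1 and h(position 3) = 0. By first-step analysis:
h(position 1) = 0.34·1 + 0.24·h(position 1) + 0.14·h(position 2) + 0.28·0
h(position 2) = 0.24·1 + 0.22·h(position 1) + 0.18·h(position 2) + 0.36·0
Solving: h(position 1) = 0.5273, h(position 2) = 0.4342.
Starting from position 2, the probability is 0.4342.

0.4342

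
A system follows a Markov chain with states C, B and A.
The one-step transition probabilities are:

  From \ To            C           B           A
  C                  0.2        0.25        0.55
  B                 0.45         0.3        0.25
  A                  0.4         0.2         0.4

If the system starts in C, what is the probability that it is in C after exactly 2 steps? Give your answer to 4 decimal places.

0.3725

Sum over the intermediate state after 1 step:
P = P(C→C)·P(C→C) + P(C→B)·P(B→C) + P(C→A)·P(A→C)
  = 0.2×0.2 + 0.25×0.45 + 0.55×0.4
  = 0.0400 + 0.1125 + 0.2200 = 0.3725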